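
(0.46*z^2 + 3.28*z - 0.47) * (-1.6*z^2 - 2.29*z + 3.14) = -0.736*z^4 - 6.3014*z^3 - 5.3148*z^2 + 11.3755*z - 1.4758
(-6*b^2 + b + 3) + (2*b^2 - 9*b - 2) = -4*b^2 - 8*b + 1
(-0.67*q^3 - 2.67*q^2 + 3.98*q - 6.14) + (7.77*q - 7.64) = -0.67*q^3 - 2.67*q^2 + 11.75*q - 13.78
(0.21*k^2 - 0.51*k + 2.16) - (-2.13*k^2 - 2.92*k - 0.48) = 2.34*k^2 + 2.41*k + 2.64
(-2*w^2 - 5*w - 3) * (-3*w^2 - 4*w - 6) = 6*w^4 + 23*w^3 + 41*w^2 + 42*w + 18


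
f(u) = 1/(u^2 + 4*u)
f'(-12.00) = 0.00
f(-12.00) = 0.01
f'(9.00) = 0.00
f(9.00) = 0.01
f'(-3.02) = 0.23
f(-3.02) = -0.34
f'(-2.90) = 0.18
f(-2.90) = -0.31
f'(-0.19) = -6.91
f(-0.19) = -1.38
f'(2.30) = -0.04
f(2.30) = 0.07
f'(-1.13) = -0.17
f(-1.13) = -0.31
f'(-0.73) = -0.45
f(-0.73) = -0.42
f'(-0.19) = -6.91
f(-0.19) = -1.38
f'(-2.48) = 0.07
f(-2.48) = -0.27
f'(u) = (-2*u - 4)/(u^2 + 4*u)^2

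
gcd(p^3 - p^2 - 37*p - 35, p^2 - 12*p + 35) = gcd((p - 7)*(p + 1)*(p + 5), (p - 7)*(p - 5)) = p - 7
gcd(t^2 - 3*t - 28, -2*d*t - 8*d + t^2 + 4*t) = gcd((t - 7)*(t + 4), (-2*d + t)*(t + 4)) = t + 4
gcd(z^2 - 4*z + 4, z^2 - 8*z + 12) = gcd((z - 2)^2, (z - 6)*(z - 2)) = z - 2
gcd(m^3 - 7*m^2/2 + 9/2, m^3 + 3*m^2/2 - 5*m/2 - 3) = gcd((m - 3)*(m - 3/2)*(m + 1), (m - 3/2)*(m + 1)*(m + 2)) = m^2 - m/2 - 3/2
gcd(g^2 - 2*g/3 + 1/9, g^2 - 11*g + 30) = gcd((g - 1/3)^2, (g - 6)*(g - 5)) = 1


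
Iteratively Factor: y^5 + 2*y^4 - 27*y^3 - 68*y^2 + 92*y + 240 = (y + 2)*(y^4 - 27*y^2 - 14*y + 120) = (y + 2)*(y + 3)*(y^3 - 3*y^2 - 18*y + 40) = (y + 2)*(y + 3)*(y + 4)*(y^2 - 7*y + 10) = (y - 2)*(y + 2)*(y + 3)*(y + 4)*(y - 5)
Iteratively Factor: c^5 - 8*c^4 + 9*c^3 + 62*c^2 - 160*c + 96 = (c - 2)*(c^4 - 6*c^3 - 3*c^2 + 56*c - 48) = (c - 4)*(c - 2)*(c^3 - 2*c^2 - 11*c + 12) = (c - 4)^2*(c - 2)*(c^2 + 2*c - 3) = (c - 4)^2*(c - 2)*(c + 3)*(c - 1)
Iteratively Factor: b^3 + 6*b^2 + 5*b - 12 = (b - 1)*(b^2 + 7*b + 12) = (b - 1)*(b + 4)*(b + 3)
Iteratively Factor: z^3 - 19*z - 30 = (z + 2)*(z^2 - 2*z - 15) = (z + 2)*(z + 3)*(z - 5)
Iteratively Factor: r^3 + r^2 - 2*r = (r)*(r^2 + r - 2) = r*(r - 1)*(r + 2)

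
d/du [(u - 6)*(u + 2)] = 2*u - 4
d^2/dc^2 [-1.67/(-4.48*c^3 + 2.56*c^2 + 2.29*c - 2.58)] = ((8.5504 - 44.8896*c)*(4.48*c^3 - 2.56*c^2 - 2.29*c + 2.58) + 1.67*(-26.88*c^2 + 10.24*c + 4.58)*(-13.44*c^2 + 5.12*c + 2.29))/(4.48*c^3 - 2.56*c^2 - 2.29*c + 2.58)^3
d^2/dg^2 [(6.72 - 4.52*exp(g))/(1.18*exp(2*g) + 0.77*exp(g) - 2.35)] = (-6.293648*exp(4*g) + 41.534584*exp(3*g) - 56.886384*exp(2*g) + 70.343588*exp(g) - 12.80186)*exp(g)/(1.643032*exp(6*g) + 3.216444*exp(5*g) - 7.717554*exp(4*g) - 12.354727*exp(3*g) + 15.369705*exp(2*g) + 12.756975*exp(g) - 12.977875)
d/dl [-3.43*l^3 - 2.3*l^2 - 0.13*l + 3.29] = -10.29*l^2 - 4.6*l - 0.13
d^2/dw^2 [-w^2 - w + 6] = -2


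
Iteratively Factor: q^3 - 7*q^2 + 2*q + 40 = (q + 2)*(q^2 - 9*q + 20) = (q - 5)*(q + 2)*(q - 4)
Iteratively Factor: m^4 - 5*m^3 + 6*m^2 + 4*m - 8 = (m + 1)*(m^3 - 6*m^2 + 12*m - 8) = (m - 2)*(m + 1)*(m^2 - 4*m + 4) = (m - 2)^2*(m + 1)*(m - 2)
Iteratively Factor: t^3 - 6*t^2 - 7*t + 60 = (t - 5)*(t^2 - t - 12) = (t - 5)*(t + 3)*(t - 4)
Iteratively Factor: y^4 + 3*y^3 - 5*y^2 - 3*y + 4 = (y + 1)*(y^3 + 2*y^2 - 7*y + 4) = (y + 1)*(y + 4)*(y^2 - 2*y + 1) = (y - 1)*(y + 1)*(y + 4)*(y - 1)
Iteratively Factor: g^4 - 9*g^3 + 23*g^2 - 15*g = (g - 1)*(g^3 - 8*g^2 + 15*g) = (g - 3)*(g - 1)*(g^2 - 5*g) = (g - 5)*(g - 3)*(g - 1)*(g)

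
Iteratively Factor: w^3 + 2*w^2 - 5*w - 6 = (w + 3)*(w^2 - w - 2) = (w - 2)*(w + 3)*(w + 1)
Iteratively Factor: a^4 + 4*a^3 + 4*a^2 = (a)*(a^3 + 4*a^2 + 4*a) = a*(a + 2)*(a^2 + 2*a) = a*(a + 2)^2*(a)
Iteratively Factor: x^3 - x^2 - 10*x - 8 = (x - 4)*(x^2 + 3*x + 2) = (x - 4)*(x + 2)*(x + 1)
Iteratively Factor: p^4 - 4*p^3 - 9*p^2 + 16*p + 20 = (p + 2)*(p^3 - 6*p^2 + 3*p + 10) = (p + 1)*(p + 2)*(p^2 - 7*p + 10) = (p - 2)*(p + 1)*(p + 2)*(p - 5)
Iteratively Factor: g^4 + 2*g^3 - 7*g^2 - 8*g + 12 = (g - 2)*(g^3 + 4*g^2 + g - 6) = (g - 2)*(g + 2)*(g^2 + 2*g - 3) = (g - 2)*(g + 2)*(g + 3)*(g - 1)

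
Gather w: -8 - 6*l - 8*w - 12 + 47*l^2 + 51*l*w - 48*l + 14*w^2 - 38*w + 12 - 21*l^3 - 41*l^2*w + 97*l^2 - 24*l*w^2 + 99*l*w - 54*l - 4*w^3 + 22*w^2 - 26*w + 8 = -21*l^3 + 144*l^2 - 108*l - 4*w^3 + w^2*(36 - 24*l) + w*(-41*l^2 + 150*l - 72)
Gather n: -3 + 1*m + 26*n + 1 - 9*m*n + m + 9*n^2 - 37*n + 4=2*m + 9*n^2 + n*(-9*m - 11) + 2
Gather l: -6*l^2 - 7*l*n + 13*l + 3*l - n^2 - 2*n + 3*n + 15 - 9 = -6*l^2 + l*(16 - 7*n) - n^2 + n + 6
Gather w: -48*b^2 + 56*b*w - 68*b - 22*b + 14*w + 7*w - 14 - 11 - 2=-48*b^2 - 90*b + w*(56*b + 21) - 27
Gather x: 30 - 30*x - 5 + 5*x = 25 - 25*x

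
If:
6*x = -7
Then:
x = -7/6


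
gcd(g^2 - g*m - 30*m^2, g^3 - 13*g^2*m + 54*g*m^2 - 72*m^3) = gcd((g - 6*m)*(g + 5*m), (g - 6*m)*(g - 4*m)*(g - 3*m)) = g - 6*m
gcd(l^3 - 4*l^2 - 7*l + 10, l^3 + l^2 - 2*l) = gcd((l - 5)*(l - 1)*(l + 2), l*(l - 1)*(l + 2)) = l^2 + l - 2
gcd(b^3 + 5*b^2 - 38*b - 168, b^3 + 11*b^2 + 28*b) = b^2 + 11*b + 28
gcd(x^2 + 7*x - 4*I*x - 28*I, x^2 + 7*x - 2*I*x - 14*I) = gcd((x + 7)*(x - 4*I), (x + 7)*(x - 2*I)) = x + 7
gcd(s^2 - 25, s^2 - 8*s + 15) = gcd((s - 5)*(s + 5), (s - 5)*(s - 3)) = s - 5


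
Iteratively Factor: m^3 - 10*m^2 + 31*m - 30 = (m - 3)*(m^2 - 7*m + 10) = (m - 3)*(m - 2)*(m - 5)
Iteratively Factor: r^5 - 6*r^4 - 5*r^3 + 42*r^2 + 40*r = (r)*(r^4 - 6*r^3 - 5*r^2 + 42*r + 40) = r*(r + 2)*(r^3 - 8*r^2 + 11*r + 20) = r*(r + 1)*(r + 2)*(r^2 - 9*r + 20) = r*(r - 5)*(r + 1)*(r + 2)*(r - 4)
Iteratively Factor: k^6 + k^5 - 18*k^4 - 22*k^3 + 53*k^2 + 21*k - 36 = (k - 1)*(k^5 + 2*k^4 - 16*k^3 - 38*k^2 + 15*k + 36) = (k - 1)*(k + 3)*(k^4 - k^3 - 13*k^2 + k + 12) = (k - 1)^2*(k + 3)*(k^3 - 13*k - 12) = (k - 1)^2*(k + 1)*(k + 3)*(k^2 - k - 12) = (k - 1)^2*(k + 1)*(k + 3)^2*(k - 4)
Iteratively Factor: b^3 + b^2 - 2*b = (b - 1)*(b^2 + 2*b) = (b - 1)*(b + 2)*(b)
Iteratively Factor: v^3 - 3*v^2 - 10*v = (v - 5)*(v^2 + 2*v) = (v - 5)*(v + 2)*(v)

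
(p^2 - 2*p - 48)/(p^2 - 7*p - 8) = (p + 6)/(p + 1)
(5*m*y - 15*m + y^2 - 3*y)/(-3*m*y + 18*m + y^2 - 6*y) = (-5*m*y + 15*m - y^2 + 3*y)/(3*m*y - 18*m - y^2 + 6*y)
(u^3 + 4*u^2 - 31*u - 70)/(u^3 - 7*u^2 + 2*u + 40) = (u + 7)/(u - 4)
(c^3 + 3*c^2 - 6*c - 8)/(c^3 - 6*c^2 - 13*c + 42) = (c^2 + 5*c + 4)/(c^2 - 4*c - 21)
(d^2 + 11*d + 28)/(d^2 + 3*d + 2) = (d^2 + 11*d + 28)/(d^2 + 3*d + 2)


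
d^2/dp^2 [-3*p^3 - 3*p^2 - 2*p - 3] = -18*p - 6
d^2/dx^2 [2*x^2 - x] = 4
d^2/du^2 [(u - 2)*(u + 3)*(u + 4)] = 6*u + 10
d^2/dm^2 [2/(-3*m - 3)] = -4/(3*(m + 1)^3)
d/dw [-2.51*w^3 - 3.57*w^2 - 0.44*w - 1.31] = -7.53*w^2 - 7.14*w - 0.44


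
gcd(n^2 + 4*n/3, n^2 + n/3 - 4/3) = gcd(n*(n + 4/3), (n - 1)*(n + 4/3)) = n + 4/3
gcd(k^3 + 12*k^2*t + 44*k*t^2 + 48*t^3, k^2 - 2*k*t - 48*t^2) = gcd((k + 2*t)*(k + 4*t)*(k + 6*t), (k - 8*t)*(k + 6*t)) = k + 6*t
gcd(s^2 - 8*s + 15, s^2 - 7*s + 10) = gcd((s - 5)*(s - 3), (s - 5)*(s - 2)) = s - 5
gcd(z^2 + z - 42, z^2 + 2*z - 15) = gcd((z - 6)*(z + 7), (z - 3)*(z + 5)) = 1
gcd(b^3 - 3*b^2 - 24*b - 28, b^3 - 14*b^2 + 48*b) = 1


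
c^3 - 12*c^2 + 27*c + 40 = (c - 8)*(c - 5)*(c + 1)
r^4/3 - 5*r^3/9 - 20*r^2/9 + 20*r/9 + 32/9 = (r/3 + 1/3)*(r - 8/3)*(r - 2)*(r + 2)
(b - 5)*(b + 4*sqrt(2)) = b^2 - 5*b + 4*sqrt(2)*b - 20*sqrt(2)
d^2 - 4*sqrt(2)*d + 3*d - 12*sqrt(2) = (d + 3)*(d - 4*sqrt(2))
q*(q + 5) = q^2 + 5*q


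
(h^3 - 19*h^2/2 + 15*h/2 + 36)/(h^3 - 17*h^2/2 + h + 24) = (h - 3)/(h - 2)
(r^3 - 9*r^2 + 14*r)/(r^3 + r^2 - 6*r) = (r - 7)/(r + 3)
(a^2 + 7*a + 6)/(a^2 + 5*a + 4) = (a + 6)/(a + 4)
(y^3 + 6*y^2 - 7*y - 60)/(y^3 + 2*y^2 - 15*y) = (y + 4)/y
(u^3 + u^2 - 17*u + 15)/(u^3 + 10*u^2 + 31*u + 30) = (u^2 - 4*u + 3)/(u^2 + 5*u + 6)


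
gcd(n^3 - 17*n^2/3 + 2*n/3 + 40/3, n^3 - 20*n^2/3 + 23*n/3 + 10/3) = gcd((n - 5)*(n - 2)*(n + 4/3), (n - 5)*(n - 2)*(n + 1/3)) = n^2 - 7*n + 10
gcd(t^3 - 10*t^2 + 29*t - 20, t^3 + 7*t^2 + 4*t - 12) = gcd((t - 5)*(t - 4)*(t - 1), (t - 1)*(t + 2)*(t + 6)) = t - 1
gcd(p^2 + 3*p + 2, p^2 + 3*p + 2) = p^2 + 3*p + 2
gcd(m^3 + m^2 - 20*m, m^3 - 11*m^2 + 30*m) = m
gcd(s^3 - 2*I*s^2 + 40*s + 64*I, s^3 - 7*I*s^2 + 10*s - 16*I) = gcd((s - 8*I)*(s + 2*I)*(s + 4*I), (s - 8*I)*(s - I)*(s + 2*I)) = s^2 - 6*I*s + 16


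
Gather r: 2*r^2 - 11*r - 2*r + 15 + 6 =2*r^2 - 13*r + 21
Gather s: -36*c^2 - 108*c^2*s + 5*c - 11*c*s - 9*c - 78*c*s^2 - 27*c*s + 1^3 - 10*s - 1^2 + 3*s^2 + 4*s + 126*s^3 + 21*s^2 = -36*c^2 - 4*c + 126*s^3 + s^2*(24 - 78*c) + s*(-108*c^2 - 38*c - 6)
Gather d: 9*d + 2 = 9*d + 2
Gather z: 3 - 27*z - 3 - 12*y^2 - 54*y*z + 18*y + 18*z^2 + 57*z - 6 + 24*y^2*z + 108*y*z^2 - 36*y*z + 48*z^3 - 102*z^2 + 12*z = -12*y^2 + 18*y + 48*z^3 + z^2*(108*y - 84) + z*(24*y^2 - 90*y + 42) - 6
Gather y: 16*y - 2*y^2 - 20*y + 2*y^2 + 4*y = 0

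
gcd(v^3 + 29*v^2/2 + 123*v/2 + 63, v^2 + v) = 1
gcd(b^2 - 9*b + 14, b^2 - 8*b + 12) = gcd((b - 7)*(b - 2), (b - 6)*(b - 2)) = b - 2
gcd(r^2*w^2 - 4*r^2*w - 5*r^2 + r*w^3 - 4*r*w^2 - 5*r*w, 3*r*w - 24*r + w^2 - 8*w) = 1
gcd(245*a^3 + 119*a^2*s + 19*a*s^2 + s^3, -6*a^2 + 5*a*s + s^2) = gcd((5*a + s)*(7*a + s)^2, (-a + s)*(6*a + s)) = 1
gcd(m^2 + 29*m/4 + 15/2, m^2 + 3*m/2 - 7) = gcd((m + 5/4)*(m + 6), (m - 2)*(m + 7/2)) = 1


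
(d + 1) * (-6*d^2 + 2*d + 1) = -6*d^3 - 4*d^2 + 3*d + 1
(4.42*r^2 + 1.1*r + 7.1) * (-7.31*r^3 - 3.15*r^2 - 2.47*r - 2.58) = -32.3102*r^5 - 21.964*r^4 - 66.2834*r^3 - 36.4856*r^2 - 20.375*r - 18.318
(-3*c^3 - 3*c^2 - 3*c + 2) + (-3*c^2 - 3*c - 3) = -3*c^3 - 6*c^2 - 6*c - 1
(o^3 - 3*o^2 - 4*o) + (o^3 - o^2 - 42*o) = 2*o^3 - 4*o^2 - 46*o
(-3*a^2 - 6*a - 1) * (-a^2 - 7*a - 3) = 3*a^4 + 27*a^3 + 52*a^2 + 25*a + 3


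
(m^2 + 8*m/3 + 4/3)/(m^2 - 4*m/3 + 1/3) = (3*m^2 + 8*m + 4)/(3*m^2 - 4*m + 1)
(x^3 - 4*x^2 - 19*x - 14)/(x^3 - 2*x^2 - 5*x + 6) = (x^2 - 6*x - 7)/(x^2 - 4*x + 3)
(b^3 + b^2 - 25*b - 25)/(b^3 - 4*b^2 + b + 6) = (b^2 - 25)/(b^2 - 5*b + 6)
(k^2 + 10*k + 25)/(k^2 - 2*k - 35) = (k + 5)/(k - 7)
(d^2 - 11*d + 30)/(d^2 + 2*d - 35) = (d - 6)/(d + 7)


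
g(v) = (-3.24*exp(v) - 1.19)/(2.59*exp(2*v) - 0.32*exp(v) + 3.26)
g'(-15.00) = 0.00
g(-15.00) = -0.37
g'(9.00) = 0.00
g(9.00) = 0.00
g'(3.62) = 0.03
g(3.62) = -0.03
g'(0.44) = 0.36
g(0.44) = -0.69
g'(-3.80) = -0.02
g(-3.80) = -0.39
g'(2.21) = 0.15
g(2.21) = -0.14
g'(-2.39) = -0.09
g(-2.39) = -0.46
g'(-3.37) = -0.03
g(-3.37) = -0.40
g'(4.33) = 0.02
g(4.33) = -0.02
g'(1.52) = 0.28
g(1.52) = -0.29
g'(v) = (-3.24*exp(v) - 1.19)*(-5.18*exp(2*v) + 0.32*exp(v))/(2.59*exp(2*v) - 0.32*exp(v) + 3.26)^2 - 3.24*exp(v)/(2.59*exp(2*v) - 0.32*exp(v) + 3.26) = (8.3916*exp(2*v) + 6.1642*exp(v) - 10.9432)*exp(v)/(6.7081*exp(4*v) - 1.6576*exp(3*v) + 16.9892*exp(2*v) - 2.0864*exp(v) + 10.6276)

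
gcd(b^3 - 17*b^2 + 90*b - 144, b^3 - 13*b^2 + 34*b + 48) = b^2 - 14*b + 48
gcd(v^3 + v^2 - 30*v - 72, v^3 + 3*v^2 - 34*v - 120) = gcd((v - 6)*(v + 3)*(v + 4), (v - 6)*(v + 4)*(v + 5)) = v^2 - 2*v - 24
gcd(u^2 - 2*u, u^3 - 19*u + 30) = u - 2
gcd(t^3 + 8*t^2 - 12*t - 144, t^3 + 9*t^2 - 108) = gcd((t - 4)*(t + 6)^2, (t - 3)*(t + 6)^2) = t^2 + 12*t + 36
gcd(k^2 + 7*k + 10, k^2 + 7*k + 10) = k^2 + 7*k + 10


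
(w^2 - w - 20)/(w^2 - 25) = (w + 4)/(w + 5)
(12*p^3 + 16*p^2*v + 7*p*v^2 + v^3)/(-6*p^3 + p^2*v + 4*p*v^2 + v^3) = (-2*p - v)/(p - v)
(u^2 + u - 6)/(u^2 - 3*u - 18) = (u - 2)/(u - 6)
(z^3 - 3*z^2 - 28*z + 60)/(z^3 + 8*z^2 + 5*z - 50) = (z - 6)/(z + 5)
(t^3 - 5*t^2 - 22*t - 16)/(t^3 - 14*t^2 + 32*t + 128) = (t + 1)/(t - 8)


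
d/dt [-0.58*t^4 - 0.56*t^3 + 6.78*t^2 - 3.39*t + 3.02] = -2.32*t^3 - 1.68*t^2 + 13.56*t - 3.39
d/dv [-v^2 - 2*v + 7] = -2*v - 2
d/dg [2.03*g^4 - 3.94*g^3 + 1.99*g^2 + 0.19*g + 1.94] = 8.12*g^3 - 11.82*g^2 + 3.98*g + 0.19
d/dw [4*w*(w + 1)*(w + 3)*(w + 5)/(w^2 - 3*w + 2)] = 8*(w^5 - 23*w^3 - 15*w^2 + 46*w + 15)/(w^4 - 6*w^3 + 13*w^2 - 12*w + 4)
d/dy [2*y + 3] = 2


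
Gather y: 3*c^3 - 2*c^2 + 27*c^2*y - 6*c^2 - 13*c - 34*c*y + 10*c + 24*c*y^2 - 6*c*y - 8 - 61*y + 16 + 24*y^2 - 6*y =3*c^3 - 8*c^2 - 3*c + y^2*(24*c + 24) + y*(27*c^2 - 40*c - 67) + 8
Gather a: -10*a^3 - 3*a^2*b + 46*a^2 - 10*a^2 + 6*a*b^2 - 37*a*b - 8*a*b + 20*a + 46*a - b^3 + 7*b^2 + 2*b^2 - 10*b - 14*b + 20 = -10*a^3 + a^2*(36 - 3*b) + a*(6*b^2 - 45*b + 66) - b^3 + 9*b^2 - 24*b + 20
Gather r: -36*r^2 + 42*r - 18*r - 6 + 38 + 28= -36*r^2 + 24*r + 60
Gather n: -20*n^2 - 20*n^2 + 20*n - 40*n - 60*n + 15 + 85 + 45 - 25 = -40*n^2 - 80*n + 120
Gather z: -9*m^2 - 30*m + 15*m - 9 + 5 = -9*m^2 - 15*m - 4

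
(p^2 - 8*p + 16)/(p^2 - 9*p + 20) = (p - 4)/(p - 5)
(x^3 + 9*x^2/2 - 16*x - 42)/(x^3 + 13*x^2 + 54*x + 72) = (x^2 - 3*x/2 - 7)/(x^2 + 7*x + 12)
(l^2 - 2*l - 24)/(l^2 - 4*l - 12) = (l + 4)/(l + 2)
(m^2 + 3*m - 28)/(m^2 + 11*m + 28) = (m - 4)/(m + 4)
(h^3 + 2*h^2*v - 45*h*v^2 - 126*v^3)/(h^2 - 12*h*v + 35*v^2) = (-h^2 - 9*h*v - 18*v^2)/(-h + 5*v)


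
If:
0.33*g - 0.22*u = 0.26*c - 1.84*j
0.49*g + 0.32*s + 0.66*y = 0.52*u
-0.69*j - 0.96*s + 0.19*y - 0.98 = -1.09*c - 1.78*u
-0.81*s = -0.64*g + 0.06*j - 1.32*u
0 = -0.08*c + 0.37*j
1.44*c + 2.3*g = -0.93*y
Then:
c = 0.53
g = -0.61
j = 0.11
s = -1.45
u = -0.59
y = 0.70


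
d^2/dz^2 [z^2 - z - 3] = 2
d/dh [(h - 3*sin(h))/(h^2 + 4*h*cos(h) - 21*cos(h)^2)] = ((1 - 3*cos(h))*(h^2 + 4*h*cos(h) - 21*cos(h)^2) - (h - 3*sin(h))*(-4*h*sin(h) + 2*h + 21*sin(2*h) + 4*cos(h)))/((h - 3*cos(h))^2*(h + 7*cos(h))^2)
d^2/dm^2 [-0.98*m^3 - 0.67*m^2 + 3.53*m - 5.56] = -5.88*m - 1.34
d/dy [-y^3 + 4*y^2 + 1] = y*(8 - 3*y)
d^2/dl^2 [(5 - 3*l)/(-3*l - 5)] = -180/(3*l + 5)^3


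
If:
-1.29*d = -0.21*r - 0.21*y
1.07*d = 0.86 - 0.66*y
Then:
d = 0.803738317757009 - 0.616822429906542*y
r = 4.93724966622163 - 4.7890520694259*y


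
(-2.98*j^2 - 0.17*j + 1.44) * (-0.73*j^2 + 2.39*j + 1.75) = 2.1754*j^4 - 6.9981*j^3 - 6.6725*j^2 + 3.1441*j + 2.52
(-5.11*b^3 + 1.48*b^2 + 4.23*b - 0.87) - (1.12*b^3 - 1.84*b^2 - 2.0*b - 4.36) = -6.23*b^3 + 3.32*b^2 + 6.23*b + 3.49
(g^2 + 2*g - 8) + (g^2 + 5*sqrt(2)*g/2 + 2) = 2*g^2 + 2*g + 5*sqrt(2)*g/2 - 6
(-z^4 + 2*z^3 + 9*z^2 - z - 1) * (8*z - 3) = -8*z^5 + 19*z^4 + 66*z^3 - 35*z^2 - 5*z + 3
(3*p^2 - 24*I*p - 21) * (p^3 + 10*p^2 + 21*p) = 3*p^5 + 30*p^4 - 24*I*p^4 + 42*p^3 - 240*I*p^3 - 210*p^2 - 504*I*p^2 - 441*p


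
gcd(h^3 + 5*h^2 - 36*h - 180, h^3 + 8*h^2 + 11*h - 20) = h + 5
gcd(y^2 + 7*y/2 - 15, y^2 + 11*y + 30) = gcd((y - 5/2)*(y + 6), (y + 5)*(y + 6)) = y + 6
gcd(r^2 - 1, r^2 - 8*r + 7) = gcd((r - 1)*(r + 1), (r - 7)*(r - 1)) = r - 1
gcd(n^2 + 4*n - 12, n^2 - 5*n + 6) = n - 2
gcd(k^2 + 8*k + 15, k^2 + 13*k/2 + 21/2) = k + 3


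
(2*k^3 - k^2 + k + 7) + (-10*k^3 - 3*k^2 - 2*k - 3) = -8*k^3 - 4*k^2 - k + 4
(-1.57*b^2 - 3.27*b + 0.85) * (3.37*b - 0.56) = -5.2909*b^3 - 10.1407*b^2 + 4.6957*b - 0.476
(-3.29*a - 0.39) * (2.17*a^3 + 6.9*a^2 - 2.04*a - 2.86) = -7.1393*a^4 - 23.5473*a^3 + 4.0206*a^2 + 10.205*a + 1.1154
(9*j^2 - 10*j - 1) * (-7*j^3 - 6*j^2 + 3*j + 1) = -63*j^5 + 16*j^4 + 94*j^3 - 15*j^2 - 13*j - 1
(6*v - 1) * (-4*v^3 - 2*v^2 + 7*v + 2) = -24*v^4 - 8*v^3 + 44*v^2 + 5*v - 2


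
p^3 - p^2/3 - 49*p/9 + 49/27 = (p - 7/3)*(p - 1/3)*(p + 7/3)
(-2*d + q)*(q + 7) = -2*d*q - 14*d + q^2 + 7*q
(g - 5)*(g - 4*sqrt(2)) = g^2 - 4*sqrt(2)*g - 5*g + 20*sqrt(2)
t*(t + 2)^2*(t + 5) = t^4 + 9*t^3 + 24*t^2 + 20*t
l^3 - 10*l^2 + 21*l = l*(l - 7)*(l - 3)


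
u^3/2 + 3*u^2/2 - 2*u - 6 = (u/2 + 1)*(u - 2)*(u + 3)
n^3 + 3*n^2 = n^2*(n + 3)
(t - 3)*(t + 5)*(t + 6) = t^3 + 8*t^2 - 3*t - 90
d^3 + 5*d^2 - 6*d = d*(d - 1)*(d + 6)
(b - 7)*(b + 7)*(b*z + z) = b^3*z + b^2*z - 49*b*z - 49*z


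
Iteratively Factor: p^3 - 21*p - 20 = (p - 5)*(p^2 + 5*p + 4) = (p - 5)*(p + 1)*(p + 4)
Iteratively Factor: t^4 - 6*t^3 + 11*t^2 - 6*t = (t - 1)*(t^3 - 5*t^2 + 6*t) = (t - 3)*(t - 1)*(t^2 - 2*t) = t*(t - 3)*(t - 1)*(t - 2)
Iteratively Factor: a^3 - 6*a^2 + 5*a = (a)*(a^2 - 6*a + 5) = a*(a - 1)*(a - 5)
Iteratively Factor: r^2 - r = (r)*(r - 1)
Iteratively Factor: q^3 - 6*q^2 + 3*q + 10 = (q - 5)*(q^2 - q - 2) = (q - 5)*(q + 1)*(q - 2)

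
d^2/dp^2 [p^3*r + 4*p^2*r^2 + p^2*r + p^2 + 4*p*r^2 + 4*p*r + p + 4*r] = 6*p*r + 8*r^2 + 2*r + 2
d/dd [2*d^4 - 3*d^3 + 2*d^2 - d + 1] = 8*d^3 - 9*d^2 + 4*d - 1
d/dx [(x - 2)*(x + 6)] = 2*x + 4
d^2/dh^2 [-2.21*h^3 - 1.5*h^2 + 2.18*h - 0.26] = -13.26*h - 3.0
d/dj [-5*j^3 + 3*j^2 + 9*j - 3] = -15*j^2 + 6*j + 9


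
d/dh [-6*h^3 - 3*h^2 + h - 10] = -18*h^2 - 6*h + 1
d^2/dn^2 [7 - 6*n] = 0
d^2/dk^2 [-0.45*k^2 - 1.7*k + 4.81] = -0.900000000000000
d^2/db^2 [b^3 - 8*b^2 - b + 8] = 6*b - 16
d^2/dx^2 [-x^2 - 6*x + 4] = -2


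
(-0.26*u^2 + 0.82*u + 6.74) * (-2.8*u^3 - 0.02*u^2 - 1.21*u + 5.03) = 0.728*u^5 - 2.2908*u^4 - 18.5738*u^3 - 2.4348*u^2 - 4.0308*u + 33.9022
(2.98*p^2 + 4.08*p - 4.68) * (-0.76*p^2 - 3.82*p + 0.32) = -2.2648*p^4 - 14.4844*p^3 - 11.0752*p^2 + 19.1832*p - 1.4976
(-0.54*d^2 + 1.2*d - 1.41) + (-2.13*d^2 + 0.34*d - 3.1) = -2.67*d^2 + 1.54*d - 4.51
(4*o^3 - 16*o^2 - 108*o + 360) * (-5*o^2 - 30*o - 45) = -20*o^5 - 40*o^4 + 840*o^3 + 2160*o^2 - 5940*o - 16200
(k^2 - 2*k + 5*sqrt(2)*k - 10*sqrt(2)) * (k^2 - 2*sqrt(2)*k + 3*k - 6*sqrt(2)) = k^4 + k^3 + 3*sqrt(2)*k^3 - 26*k^2 + 3*sqrt(2)*k^2 - 18*sqrt(2)*k - 20*k + 120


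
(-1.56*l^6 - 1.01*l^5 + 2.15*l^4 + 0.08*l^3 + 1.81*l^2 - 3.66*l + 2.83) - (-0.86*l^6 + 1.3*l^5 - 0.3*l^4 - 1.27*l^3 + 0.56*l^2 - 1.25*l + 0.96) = -0.7*l^6 - 2.31*l^5 + 2.45*l^4 + 1.35*l^3 + 1.25*l^2 - 2.41*l + 1.87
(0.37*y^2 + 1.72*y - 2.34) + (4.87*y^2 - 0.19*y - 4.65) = 5.24*y^2 + 1.53*y - 6.99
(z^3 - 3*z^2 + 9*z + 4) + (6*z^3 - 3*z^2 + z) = 7*z^3 - 6*z^2 + 10*z + 4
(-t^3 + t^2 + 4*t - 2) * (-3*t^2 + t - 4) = 3*t^5 - 4*t^4 - 7*t^3 + 6*t^2 - 18*t + 8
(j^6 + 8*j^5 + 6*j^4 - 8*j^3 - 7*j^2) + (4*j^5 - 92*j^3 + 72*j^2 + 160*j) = j^6 + 12*j^5 + 6*j^4 - 100*j^3 + 65*j^2 + 160*j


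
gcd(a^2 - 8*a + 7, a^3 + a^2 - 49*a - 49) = a - 7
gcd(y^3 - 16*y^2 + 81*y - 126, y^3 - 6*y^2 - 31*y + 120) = y - 3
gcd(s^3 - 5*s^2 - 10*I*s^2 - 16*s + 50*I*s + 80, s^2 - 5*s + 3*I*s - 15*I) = s - 5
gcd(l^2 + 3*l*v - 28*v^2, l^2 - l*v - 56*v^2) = l + 7*v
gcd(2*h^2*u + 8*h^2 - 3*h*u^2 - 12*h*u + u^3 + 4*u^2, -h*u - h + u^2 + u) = -h + u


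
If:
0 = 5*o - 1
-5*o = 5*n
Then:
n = -1/5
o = 1/5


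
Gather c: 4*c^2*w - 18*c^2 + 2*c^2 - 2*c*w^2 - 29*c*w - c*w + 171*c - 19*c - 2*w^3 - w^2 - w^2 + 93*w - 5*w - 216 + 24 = c^2*(4*w - 16) + c*(-2*w^2 - 30*w + 152) - 2*w^3 - 2*w^2 + 88*w - 192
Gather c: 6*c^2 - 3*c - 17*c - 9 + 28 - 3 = 6*c^2 - 20*c + 16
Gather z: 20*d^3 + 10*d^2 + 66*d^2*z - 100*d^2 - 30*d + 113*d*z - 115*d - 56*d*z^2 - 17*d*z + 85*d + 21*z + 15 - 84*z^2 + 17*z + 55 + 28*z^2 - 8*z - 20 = 20*d^3 - 90*d^2 - 60*d + z^2*(-56*d - 56) + z*(66*d^2 + 96*d + 30) + 50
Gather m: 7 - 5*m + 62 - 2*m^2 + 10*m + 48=-2*m^2 + 5*m + 117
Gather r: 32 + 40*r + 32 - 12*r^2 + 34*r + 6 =-12*r^2 + 74*r + 70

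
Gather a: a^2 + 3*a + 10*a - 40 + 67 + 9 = a^2 + 13*a + 36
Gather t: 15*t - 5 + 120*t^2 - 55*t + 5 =120*t^2 - 40*t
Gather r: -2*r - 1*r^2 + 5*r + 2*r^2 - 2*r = r^2 + r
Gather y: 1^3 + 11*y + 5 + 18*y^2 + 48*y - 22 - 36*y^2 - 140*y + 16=-18*y^2 - 81*y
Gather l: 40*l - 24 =40*l - 24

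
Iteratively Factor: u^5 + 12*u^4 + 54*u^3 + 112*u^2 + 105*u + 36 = (u + 3)*(u^4 + 9*u^3 + 27*u^2 + 31*u + 12) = (u + 1)*(u + 3)*(u^3 + 8*u^2 + 19*u + 12) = (u + 1)*(u + 3)^2*(u^2 + 5*u + 4) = (u + 1)^2*(u + 3)^2*(u + 4)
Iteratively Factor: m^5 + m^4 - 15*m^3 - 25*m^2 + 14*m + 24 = (m + 1)*(m^4 - 15*m^2 - 10*m + 24) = (m - 4)*(m + 1)*(m^3 + 4*m^2 + m - 6) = (m - 4)*(m + 1)*(m + 2)*(m^2 + 2*m - 3) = (m - 4)*(m + 1)*(m + 2)*(m + 3)*(m - 1)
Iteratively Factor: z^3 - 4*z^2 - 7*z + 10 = (z - 5)*(z^2 + z - 2) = (z - 5)*(z + 2)*(z - 1)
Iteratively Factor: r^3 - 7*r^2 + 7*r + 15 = (r + 1)*(r^2 - 8*r + 15) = (r - 3)*(r + 1)*(r - 5)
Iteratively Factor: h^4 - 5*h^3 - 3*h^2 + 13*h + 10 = (h - 5)*(h^3 - 3*h - 2) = (h - 5)*(h - 2)*(h^2 + 2*h + 1) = (h - 5)*(h - 2)*(h + 1)*(h + 1)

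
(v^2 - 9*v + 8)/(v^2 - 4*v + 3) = (v - 8)/(v - 3)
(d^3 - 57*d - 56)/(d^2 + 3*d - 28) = (d^2 - 7*d - 8)/(d - 4)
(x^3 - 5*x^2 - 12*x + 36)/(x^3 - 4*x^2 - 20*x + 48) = (x + 3)/(x + 4)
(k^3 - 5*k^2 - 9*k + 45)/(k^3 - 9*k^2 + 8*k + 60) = (k^2 - 9)/(k^2 - 4*k - 12)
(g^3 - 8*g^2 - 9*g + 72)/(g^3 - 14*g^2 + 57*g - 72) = (g + 3)/(g - 3)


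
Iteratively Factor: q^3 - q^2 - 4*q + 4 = (q - 2)*(q^2 + q - 2) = (q - 2)*(q + 2)*(q - 1)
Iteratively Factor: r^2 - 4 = (r - 2)*(r + 2)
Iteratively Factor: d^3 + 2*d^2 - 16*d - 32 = (d + 4)*(d^2 - 2*d - 8) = (d + 2)*(d + 4)*(d - 4)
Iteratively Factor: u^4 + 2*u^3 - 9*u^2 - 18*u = (u)*(u^3 + 2*u^2 - 9*u - 18) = u*(u + 3)*(u^2 - u - 6) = u*(u - 3)*(u + 3)*(u + 2)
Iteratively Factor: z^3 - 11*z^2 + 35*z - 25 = (z - 1)*(z^2 - 10*z + 25) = (z - 5)*(z - 1)*(z - 5)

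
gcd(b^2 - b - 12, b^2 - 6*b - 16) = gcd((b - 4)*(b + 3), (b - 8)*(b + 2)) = 1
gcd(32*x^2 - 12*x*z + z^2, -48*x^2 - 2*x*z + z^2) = 8*x - z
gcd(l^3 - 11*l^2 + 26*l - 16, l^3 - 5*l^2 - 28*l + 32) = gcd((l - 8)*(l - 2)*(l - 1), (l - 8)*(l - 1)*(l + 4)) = l^2 - 9*l + 8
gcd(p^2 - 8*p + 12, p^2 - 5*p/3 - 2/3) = p - 2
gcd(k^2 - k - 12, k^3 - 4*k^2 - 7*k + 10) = 1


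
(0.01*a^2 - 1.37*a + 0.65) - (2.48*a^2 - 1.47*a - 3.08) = -2.47*a^2 + 0.0999999999999999*a + 3.73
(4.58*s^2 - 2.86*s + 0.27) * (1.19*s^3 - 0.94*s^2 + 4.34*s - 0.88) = 5.4502*s^5 - 7.7086*s^4 + 22.8869*s^3 - 16.6966*s^2 + 3.6886*s - 0.2376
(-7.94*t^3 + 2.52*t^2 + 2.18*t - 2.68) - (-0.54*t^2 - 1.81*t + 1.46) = -7.94*t^3 + 3.06*t^2 + 3.99*t - 4.14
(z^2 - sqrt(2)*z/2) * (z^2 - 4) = z^4 - sqrt(2)*z^3/2 - 4*z^2 + 2*sqrt(2)*z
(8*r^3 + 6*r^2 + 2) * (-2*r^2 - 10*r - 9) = -16*r^5 - 92*r^4 - 132*r^3 - 58*r^2 - 20*r - 18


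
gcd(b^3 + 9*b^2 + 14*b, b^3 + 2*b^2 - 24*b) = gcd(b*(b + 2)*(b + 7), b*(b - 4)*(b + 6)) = b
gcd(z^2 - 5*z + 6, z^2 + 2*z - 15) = z - 3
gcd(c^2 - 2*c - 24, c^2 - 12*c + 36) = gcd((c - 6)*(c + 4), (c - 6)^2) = c - 6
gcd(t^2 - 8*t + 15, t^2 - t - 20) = t - 5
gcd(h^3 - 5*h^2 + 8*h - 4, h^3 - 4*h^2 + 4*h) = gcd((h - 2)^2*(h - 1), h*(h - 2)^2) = h^2 - 4*h + 4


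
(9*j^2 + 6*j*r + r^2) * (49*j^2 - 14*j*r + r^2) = 441*j^4 + 168*j^3*r - 26*j^2*r^2 - 8*j*r^3 + r^4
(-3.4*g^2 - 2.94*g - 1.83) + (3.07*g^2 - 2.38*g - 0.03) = -0.33*g^2 - 5.32*g - 1.86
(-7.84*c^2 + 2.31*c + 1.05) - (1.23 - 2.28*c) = -7.84*c^2 + 4.59*c - 0.18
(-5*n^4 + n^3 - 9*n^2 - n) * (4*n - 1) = -20*n^5 + 9*n^4 - 37*n^3 + 5*n^2 + n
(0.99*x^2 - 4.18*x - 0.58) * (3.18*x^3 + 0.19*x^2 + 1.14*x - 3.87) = 3.1482*x^5 - 13.1043*x^4 - 1.51*x^3 - 8.7067*x^2 + 15.5154*x + 2.2446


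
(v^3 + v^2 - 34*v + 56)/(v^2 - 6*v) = (v^3 + v^2 - 34*v + 56)/(v*(v - 6))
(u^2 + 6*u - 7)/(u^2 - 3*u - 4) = (-u^2 - 6*u + 7)/(-u^2 + 3*u + 4)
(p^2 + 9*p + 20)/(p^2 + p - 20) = (p + 4)/(p - 4)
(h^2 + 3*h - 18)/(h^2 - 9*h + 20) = (h^2 + 3*h - 18)/(h^2 - 9*h + 20)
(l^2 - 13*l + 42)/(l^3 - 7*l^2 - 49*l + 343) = (l - 6)/(l^2 - 49)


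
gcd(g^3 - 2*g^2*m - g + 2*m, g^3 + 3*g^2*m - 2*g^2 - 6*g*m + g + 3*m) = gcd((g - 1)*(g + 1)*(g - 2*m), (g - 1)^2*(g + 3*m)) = g - 1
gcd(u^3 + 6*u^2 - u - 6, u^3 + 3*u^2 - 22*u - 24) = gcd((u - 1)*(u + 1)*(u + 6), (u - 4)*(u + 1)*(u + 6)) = u^2 + 7*u + 6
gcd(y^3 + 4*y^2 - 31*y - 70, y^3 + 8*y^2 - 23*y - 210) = y^2 + 2*y - 35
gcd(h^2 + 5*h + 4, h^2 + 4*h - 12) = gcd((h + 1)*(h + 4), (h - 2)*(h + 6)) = 1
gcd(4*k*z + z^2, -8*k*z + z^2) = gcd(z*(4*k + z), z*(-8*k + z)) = z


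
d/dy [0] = 0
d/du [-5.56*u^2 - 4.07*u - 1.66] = -11.12*u - 4.07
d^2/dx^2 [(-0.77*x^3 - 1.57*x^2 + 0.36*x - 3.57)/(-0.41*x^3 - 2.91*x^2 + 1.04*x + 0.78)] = (-1.30954*x^6 + 1.60687200000001*x^5 + 11.595948*x^4 + 83.439088*x^3 + 196.000938*x^2 - 60.067332*x + 26.423436)/(0.068921*x^9 + 1.467513*x^8 + 9.891291*x^7 + 16.803873*x^6 - 30.673812*x^5 - 8.377434*x^4 + 13.78702*x^3 + 2.780388*x^2 - 1.898208*x - 0.474552)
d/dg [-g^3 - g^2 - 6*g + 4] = -3*g^2 - 2*g - 6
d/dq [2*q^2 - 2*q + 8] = 4*q - 2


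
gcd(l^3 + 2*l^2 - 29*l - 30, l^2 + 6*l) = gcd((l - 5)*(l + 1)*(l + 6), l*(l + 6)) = l + 6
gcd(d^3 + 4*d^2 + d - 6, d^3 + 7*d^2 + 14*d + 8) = d + 2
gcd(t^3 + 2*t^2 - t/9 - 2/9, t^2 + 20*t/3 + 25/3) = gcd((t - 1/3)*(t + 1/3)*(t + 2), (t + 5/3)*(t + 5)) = 1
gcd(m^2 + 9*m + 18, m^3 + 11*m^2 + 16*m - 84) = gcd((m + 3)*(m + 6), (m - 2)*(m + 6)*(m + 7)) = m + 6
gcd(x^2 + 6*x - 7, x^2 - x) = x - 1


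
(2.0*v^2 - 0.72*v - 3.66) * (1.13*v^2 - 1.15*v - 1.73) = 2.26*v^4 - 3.1136*v^3 - 6.7678*v^2 + 5.4546*v + 6.3318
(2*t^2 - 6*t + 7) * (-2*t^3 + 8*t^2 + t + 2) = -4*t^5 + 28*t^4 - 60*t^3 + 54*t^2 - 5*t + 14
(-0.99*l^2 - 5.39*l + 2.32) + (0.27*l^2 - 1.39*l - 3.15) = -0.72*l^2 - 6.78*l - 0.83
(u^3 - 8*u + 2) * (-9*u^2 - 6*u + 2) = -9*u^5 - 6*u^4 + 74*u^3 + 30*u^2 - 28*u + 4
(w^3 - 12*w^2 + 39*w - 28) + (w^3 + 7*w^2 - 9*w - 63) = 2*w^3 - 5*w^2 + 30*w - 91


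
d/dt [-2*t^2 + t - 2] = 1 - 4*t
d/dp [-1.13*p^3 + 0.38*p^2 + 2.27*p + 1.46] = -3.39*p^2 + 0.76*p + 2.27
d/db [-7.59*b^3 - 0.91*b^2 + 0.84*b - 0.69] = -22.77*b^2 - 1.82*b + 0.84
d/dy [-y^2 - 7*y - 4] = -2*y - 7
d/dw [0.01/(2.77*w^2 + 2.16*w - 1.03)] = (-0.0554*w - 0.0216)/(2.77*w^2 + 2.16*w - 1.03)^2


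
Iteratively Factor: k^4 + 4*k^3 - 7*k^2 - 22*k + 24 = (k - 1)*(k^3 + 5*k^2 - 2*k - 24) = (k - 1)*(k + 3)*(k^2 + 2*k - 8) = (k - 1)*(k + 3)*(k + 4)*(k - 2)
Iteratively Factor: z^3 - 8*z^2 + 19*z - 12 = (z - 1)*(z^2 - 7*z + 12) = (z - 3)*(z - 1)*(z - 4)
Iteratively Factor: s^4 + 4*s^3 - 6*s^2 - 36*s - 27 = (s + 1)*(s^3 + 3*s^2 - 9*s - 27) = (s + 1)*(s + 3)*(s^2 - 9) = (s + 1)*(s + 3)^2*(s - 3)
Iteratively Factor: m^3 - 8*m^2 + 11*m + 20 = (m - 4)*(m^2 - 4*m - 5) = (m - 4)*(m + 1)*(m - 5)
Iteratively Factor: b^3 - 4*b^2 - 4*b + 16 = (b + 2)*(b^2 - 6*b + 8) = (b - 4)*(b + 2)*(b - 2)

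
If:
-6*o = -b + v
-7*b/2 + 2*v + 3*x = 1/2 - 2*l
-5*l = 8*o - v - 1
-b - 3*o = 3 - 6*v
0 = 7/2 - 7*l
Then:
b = -33/62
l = 1/2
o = -9/62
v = 21/62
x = -377/372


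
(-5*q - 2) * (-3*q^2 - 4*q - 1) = 15*q^3 + 26*q^2 + 13*q + 2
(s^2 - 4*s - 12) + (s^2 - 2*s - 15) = 2*s^2 - 6*s - 27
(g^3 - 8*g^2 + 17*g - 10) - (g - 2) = g^3 - 8*g^2 + 16*g - 8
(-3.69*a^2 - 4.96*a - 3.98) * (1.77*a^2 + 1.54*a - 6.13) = -6.5313*a^4 - 14.4618*a^3 + 7.9367*a^2 + 24.2756*a + 24.3974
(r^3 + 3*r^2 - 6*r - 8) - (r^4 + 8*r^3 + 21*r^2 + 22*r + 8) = -r^4 - 7*r^3 - 18*r^2 - 28*r - 16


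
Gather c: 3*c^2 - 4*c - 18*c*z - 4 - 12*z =3*c^2 + c*(-18*z - 4) - 12*z - 4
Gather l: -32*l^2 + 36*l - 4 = -32*l^2 + 36*l - 4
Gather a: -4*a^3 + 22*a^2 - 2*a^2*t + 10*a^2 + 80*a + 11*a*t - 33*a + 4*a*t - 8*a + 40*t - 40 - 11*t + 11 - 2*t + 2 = -4*a^3 + a^2*(32 - 2*t) + a*(15*t + 39) + 27*t - 27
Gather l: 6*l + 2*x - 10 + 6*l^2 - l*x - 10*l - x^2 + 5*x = 6*l^2 + l*(-x - 4) - x^2 + 7*x - 10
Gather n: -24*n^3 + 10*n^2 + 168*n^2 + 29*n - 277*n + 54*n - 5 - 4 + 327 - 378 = -24*n^3 + 178*n^2 - 194*n - 60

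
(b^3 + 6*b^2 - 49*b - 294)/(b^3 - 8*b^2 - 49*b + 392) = (b + 6)/(b - 8)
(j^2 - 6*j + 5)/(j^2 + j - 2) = (j - 5)/(j + 2)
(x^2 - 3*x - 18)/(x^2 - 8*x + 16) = (x^2 - 3*x - 18)/(x^2 - 8*x + 16)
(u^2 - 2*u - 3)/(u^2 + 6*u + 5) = (u - 3)/(u + 5)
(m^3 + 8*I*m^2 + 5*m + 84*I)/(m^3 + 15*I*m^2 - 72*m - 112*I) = (m - 3*I)/(m + 4*I)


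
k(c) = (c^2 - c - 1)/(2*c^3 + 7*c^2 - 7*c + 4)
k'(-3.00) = -0.25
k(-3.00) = 0.32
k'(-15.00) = 0.00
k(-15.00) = -0.05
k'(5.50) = -0.00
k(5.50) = 0.05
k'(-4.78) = -3.30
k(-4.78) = -1.27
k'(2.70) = 0.01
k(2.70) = 0.05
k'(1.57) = 0.13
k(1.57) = -0.01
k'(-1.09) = -0.12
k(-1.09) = 0.07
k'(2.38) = 0.02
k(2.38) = 0.04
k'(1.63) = 0.11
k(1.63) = 0.00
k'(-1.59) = -0.10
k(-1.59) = 0.13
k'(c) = (2*c - 1)/(2*c^3 + 7*c^2 - 7*c + 4) + (-6*c^2 - 14*c + 7)*(c^2 - c - 1)/(2*c^3 + 7*c^2 - 7*c + 4)^2 = (-2*c^4 + 4*c^3 + 6*c^2 + 22*c - 11)/(4*c^6 + 28*c^5 + 21*c^4 - 82*c^3 + 105*c^2 - 56*c + 16)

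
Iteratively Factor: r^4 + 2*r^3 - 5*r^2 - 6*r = (r + 3)*(r^3 - r^2 - 2*r) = r*(r + 3)*(r^2 - r - 2) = r*(r + 1)*(r + 3)*(r - 2)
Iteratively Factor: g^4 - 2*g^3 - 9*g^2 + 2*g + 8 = (g - 1)*(g^3 - g^2 - 10*g - 8) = (g - 4)*(g - 1)*(g^2 + 3*g + 2) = (g - 4)*(g - 1)*(g + 1)*(g + 2)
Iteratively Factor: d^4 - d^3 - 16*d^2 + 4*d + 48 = (d + 2)*(d^3 - 3*d^2 - 10*d + 24) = (d - 2)*(d + 2)*(d^2 - d - 12) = (d - 4)*(d - 2)*(d + 2)*(d + 3)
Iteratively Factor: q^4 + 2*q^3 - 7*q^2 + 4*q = (q)*(q^3 + 2*q^2 - 7*q + 4) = q*(q - 1)*(q^2 + 3*q - 4) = q*(q - 1)*(q + 4)*(q - 1)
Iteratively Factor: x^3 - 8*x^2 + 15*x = (x - 5)*(x^2 - 3*x) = (x - 5)*(x - 3)*(x)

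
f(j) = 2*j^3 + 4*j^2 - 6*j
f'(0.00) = -6.00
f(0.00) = 0.00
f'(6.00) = 258.00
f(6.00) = 540.00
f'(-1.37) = -5.70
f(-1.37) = 10.58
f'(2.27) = 43.08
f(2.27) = 30.39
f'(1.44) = 17.96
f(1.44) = 5.63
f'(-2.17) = 4.89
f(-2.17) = 11.42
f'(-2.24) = 6.19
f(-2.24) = 11.03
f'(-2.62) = 14.23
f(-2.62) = 7.21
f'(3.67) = 104.17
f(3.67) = 130.72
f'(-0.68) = -8.67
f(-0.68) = 5.30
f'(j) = 6*j^2 + 8*j - 6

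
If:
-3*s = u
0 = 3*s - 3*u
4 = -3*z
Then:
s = 0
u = 0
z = -4/3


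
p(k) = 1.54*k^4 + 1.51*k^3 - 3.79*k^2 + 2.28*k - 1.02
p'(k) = 6.16*k^3 + 4.53*k^2 - 7.58*k + 2.28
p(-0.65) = -4.24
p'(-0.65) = 7.43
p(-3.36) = 87.53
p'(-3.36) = -154.78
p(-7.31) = 3587.30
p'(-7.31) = -2106.45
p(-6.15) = 1693.41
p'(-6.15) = -1212.63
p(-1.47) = -10.17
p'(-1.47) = 3.64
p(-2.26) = -2.79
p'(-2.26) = -28.56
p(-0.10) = -1.29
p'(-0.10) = 3.08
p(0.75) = -0.32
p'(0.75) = 1.74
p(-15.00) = 71978.28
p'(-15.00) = -19654.77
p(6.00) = 2198.22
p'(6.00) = 1450.44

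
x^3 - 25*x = x*(x - 5)*(x + 5)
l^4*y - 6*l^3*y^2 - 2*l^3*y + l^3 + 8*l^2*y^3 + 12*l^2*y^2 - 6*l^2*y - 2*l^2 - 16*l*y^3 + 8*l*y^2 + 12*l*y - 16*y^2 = (l - 2)*(l - 4*y)*(l - 2*y)*(l*y + 1)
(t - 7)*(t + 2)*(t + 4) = t^3 - t^2 - 34*t - 56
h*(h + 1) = h^2 + h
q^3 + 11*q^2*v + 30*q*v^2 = q*(q + 5*v)*(q + 6*v)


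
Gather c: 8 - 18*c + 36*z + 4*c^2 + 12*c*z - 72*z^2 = 4*c^2 + c*(12*z - 18) - 72*z^2 + 36*z + 8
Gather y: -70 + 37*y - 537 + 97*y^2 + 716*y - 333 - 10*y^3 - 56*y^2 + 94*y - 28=-10*y^3 + 41*y^2 + 847*y - 968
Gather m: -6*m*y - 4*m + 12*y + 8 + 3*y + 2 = m*(-6*y - 4) + 15*y + 10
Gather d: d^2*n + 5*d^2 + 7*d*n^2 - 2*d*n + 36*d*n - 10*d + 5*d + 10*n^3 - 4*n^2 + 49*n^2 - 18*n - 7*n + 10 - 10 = d^2*(n + 5) + d*(7*n^2 + 34*n - 5) + 10*n^3 + 45*n^2 - 25*n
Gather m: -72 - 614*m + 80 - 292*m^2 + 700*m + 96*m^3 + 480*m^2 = 96*m^3 + 188*m^2 + 86*m + 8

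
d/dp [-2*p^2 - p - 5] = -4*p - 1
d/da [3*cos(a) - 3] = -3*sin(a)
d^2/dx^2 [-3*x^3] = -18*x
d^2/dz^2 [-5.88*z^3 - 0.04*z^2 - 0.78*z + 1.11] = -35.28*z - 0.08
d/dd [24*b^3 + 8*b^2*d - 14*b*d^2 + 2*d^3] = 8*b^2 - 28*b*d + 6*d^2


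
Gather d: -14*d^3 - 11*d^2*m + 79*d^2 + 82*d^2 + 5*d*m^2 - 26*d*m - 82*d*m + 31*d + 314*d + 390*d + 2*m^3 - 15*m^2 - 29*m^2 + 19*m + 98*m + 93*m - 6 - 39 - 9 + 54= -14*d^3 + d^2*(161 - 11*m) + d*(5*m^2 - 108*m + 735) + 2*m^3 - 44*m^2 + 210*m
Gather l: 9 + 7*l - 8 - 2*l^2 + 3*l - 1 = -2*l^2 + 10*l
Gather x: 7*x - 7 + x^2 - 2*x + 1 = x^2 + 5*x - 6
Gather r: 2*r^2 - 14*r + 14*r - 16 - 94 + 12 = 2*r^2 - 98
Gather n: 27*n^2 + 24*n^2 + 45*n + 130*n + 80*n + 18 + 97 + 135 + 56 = 51*n^2 + 255*n + 306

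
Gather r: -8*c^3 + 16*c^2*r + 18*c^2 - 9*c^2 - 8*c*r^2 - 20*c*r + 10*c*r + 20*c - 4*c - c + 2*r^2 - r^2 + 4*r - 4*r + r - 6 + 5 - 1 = -8*c^3 + 9*c^2 + 15*c + r^2*(1 - 8*c) + r*(16*c^2 - 10*c + 1) - 2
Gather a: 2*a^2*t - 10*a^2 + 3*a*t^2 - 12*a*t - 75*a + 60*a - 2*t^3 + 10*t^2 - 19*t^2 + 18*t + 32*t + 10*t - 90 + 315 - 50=a^2*(2*t - 10) + a*(3*t^2 - 12*t - 15) - 2*t^3 - 9*t^2 + 60*t + 175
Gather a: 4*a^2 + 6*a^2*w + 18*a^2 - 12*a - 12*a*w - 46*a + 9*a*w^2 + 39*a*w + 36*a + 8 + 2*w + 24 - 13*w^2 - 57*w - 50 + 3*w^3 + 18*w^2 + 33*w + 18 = a^2*(6*w + 22) + a*(9*w^2 + 27*w - 22) + 3*w^3 + 5*w^2 - 22*w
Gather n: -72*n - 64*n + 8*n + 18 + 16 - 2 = 32 - 128*n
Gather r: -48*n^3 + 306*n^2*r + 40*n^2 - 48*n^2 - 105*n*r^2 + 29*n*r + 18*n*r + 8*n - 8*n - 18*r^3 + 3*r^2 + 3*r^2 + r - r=-48*n^3 - 8*n^2 - 18*r^3 + r^2*(6 - 105*n) + r*(306*n^2 + 47*n)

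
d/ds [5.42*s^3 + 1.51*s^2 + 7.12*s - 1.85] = 16.26*s^2 + 3.02*s + 7.12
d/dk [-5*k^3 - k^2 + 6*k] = -15*k^2 - 2*k + 6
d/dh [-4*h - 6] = -4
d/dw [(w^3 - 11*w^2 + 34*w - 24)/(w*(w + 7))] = (w^4 + 14*w^3 - 111*w^2 + 48*w + 168)/(w^2*(w^2 + 14*w + 49))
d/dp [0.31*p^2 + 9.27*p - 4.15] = 0.62*p + 9.27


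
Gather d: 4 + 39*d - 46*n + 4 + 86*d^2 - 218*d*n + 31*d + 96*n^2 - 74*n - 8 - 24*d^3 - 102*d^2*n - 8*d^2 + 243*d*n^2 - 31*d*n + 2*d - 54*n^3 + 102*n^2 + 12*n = -24*d^3 + d^2*(78 - 102*n) + d*(243*n^2 - 249*n + 72) - 54*n^3 + 198*n^2 - 108*n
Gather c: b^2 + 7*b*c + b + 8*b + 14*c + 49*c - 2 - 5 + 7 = b^2 + 9*b + c*(7*b + 63)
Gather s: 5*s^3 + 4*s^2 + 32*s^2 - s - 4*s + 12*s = 5*s^3 + 36*s^2 + 7*s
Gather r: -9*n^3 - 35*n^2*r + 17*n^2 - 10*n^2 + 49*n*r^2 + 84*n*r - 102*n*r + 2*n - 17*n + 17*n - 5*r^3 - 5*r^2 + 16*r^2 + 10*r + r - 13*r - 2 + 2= -9*n^3 + 7*n^2 + 2*n - 5*r^3 + r^2*(49*n + 11) + r*(-35*n^2 - 18*n - 2)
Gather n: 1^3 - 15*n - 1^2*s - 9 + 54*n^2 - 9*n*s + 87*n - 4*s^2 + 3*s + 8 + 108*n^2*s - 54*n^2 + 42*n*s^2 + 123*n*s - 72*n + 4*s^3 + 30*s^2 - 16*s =108*n^2*s + n*(42*s^2 + 114*s) + 4*s^3 + 26*s^2 - 14*s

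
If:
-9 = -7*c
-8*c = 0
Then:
No Solution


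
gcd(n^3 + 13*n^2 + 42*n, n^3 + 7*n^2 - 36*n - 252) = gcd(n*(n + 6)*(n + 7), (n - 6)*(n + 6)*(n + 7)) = n^2 + 13*n + 42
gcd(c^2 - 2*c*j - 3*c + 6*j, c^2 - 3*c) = c - 3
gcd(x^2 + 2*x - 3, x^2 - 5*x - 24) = x + 3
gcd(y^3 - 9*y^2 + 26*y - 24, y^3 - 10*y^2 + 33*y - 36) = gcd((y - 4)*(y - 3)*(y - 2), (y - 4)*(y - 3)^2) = y^2 - 7*y + 12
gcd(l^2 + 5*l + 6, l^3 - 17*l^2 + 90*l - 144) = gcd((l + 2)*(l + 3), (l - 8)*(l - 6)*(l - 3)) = 1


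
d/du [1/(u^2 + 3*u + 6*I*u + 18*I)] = (-2*u - 3 - 6*I)/(u^2 + 3*u + 6*I*u + 18*I)^2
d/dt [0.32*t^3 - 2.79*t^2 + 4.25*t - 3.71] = 0.96*t^2 - 5.58*t + 4.25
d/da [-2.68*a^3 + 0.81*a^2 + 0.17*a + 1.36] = -8.04*a^2 + 1.62*a + 0.17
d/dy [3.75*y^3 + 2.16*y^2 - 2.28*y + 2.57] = 11.25*y^2 + 4.32*y - 2.28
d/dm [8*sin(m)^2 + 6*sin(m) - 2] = 2*(8*sin(m) + 3)*cos(m)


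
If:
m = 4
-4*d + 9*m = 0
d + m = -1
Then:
No Solution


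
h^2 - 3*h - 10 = (h - 5)*(h + 2)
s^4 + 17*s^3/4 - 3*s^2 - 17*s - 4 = (s - 2)*(s + 1/4)*(s + 2)*(s + 4)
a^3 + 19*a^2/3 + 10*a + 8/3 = (a + 1/3)*(a + 2)*(a + 4)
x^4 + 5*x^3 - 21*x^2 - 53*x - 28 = (x - 4)*(x + 1)^2*(x + 7)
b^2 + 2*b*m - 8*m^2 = (b - 2*m)*(b + 4*m)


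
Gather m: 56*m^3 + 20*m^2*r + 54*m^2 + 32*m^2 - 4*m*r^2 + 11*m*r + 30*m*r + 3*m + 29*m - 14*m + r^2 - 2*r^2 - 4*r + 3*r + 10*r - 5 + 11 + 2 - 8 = 56*m^3 + m^2*(20*r + 86) + m*(-4*r^2 + 41*r + 18) - r^2 + 9*r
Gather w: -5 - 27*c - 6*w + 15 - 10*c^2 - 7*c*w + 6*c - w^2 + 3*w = -10*c^2 - 21*c - w^2 + w*(-7*c - 3) + 10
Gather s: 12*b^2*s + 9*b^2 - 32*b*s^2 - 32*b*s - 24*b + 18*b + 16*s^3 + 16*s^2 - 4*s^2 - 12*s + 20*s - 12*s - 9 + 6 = 9*b^2 - 6*b + 16*s^3 + s^2*(12 - 32*b) + s*(12*b^2 - 32*b - 4) - 3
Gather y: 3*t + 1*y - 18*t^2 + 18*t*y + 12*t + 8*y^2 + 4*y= -18*t^2 + 15*t + 8*y^2 + y*(18*t + 5)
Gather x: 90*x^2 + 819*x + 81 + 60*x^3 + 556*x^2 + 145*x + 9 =60*x^3 + 646*x^2 + 964*x + 90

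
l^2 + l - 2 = (l - 1)*(l + 2)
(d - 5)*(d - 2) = d^2 - 7*d + 10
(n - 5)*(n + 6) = n^2 + n - 30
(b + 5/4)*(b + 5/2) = b^2 + 15*b/4 + 25/8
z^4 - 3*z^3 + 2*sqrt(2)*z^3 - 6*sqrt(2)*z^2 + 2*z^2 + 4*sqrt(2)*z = z*(z - 2)*(z - 1)*(z + 2*sqrt(2))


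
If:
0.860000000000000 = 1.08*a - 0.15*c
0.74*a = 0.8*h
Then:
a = 1.08108108108108*h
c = 7.78378378378378*h - 5.73333333333333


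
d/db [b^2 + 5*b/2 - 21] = 2*b + 5/2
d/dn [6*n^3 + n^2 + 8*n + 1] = 18*n^2 + 2*n + 8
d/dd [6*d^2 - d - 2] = 12*d - 1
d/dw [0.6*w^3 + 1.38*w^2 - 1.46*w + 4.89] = 1.8*w^2 + 2.76*w - 1.46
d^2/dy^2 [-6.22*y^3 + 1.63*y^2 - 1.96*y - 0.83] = 3.26 - 37.32*y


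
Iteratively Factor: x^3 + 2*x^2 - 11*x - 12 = (x + 1)*(x^2 + x - 12) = (x - 3)*(x + 1)*(x + 4)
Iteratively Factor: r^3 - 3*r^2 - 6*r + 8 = (r + 2)*(r^2 - 5*r + 4) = (r - 4)*(r + 2)*(r - 1)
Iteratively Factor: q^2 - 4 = (q - 2)*(q + 2)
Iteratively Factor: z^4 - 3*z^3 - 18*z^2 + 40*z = (z + 4)*(z^3 - 7*z^2 + 10*z) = (z - 2)*(z + 4)*(z^2 - 5*z) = (z - 5)*(z - 2)*(z + 4)*(z)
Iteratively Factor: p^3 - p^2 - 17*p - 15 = (p + 3)*(p^2 - 4*p - 5) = (p - 5)*(p + 3)*(p + 1)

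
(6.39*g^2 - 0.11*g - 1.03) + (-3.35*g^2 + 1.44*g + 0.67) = 3.04*g^2 + 1.33*g - 0.36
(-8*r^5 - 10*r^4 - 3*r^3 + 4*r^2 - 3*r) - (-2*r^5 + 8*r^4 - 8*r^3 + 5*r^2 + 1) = -6*r^5 - 18*r^4 + 5*r^3 - r^2 - 3*r - 1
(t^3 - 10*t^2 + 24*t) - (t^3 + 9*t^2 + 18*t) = -19*t^2 + 6*t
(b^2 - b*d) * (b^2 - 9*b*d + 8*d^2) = b^4 - 10*b^3*d + 17*b^2*d^2 - 8*b*d^3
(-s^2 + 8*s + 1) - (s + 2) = -s^2 + 7*s - 1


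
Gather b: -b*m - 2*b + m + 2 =b*(-m - 2) + m + 2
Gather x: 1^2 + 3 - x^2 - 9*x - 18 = -x^2 - 9*x - 14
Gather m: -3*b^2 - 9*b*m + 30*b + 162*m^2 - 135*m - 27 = -3*b^2 + 30*b + 162*m^2 + m*(-9*b - 135) - 27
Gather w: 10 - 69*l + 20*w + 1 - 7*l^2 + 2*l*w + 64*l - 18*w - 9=-7*l^2 - 5*l + w*(2*l + 2) + 2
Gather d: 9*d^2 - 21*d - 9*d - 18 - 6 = 9*d^2 - 30*d - 24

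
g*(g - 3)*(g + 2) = g^3 - g^2 - 6*g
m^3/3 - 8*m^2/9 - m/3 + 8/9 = (m/3 + 1/3)*(m - 8/3)*(m - 1)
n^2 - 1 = (n - 1)*(n + 1)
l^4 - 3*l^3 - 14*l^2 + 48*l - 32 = (l - 4)*(l - 2)*(l - 1)*(l + 4)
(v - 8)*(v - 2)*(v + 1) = v^3 - 9*v^2 + 6*v + 16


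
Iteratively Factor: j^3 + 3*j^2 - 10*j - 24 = (j + 4)*(j^2 - j - 6) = (j + 2)*(j + 4)*(j - 3)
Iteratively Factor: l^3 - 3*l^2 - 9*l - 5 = (l + 1)*(l^2 - 4*l - 5) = (l - 5)*(l + 1)*(l + 1)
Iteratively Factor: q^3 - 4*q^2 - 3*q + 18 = (q + 2)*(q^2 - 6*q + 9) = (q - 3)*(q + 2)*(q - 3)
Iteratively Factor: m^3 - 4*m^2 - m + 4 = (m - 1)*(m^2 - 3*m - 4) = (m - 4)*(m - 1)*(m + 1)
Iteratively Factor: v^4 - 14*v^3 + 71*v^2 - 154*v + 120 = (v - 3)*(v^3 - 11*v^2 + 38*v - 40) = (v - 3)*(v - 2)*(v^2 - 9*v + 20) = (v - 4)*(v - 3)*(v - 2)*(v - 5)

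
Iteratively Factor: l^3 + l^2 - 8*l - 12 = (l + 2)*(l^2 - l - 6) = (l + 2)^2*(l - 3)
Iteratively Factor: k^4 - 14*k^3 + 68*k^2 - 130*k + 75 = (k - 5)*(k^3 - 9*k^2 + 23*k - 15) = (k - 5)*(k - 1)*(k^2 - 8*k + 15) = (k - 5)^2*(k - 1)*(k - 3)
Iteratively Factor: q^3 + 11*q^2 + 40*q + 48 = (q + 4)*(q^2 + 7*q + 12) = (q + 3)*(q + 4)*(q + 4)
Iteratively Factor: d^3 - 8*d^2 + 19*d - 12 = (d - 4)*(d^2 - 4*d + 3) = (d - 4)*(d - 1)*(d - 3)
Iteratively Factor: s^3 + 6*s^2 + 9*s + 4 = (s + 1)*(s^2 + 5*s + 4) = (s + 1)*(s + 4)*(s + 1)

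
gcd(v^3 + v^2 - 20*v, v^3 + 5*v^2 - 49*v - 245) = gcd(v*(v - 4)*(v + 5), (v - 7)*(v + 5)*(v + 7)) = v + 5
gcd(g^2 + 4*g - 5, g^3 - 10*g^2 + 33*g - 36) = 1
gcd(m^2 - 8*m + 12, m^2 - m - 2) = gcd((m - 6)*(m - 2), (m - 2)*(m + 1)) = m - 2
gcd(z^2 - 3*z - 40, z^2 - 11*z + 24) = z - 8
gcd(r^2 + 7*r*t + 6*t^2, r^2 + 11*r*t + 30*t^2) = r + 6*t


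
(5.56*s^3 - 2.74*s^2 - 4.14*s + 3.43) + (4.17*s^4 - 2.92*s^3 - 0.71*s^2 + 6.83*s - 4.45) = 4.17*s^4 + 2.64*s^3 - 3.45*s^2 + 2.69*s - 1.02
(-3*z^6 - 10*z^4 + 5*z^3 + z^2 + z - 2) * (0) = 0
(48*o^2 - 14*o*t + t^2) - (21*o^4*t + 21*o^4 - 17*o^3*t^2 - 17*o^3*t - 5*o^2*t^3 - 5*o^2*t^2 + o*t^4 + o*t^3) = -21*o^4*t - 21*o^4 + 17*o^3*t^2 + 17*o^3*t + 5*o^2*t^3 + 5*o^2*t^2 + 48*o^2 - o*t^4 - o*t^3 - 14*o*t + t^2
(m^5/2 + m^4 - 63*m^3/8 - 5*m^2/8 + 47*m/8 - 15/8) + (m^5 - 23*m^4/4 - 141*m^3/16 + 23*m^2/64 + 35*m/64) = 3*m^5/2 - 19*m^4/4 - 267*m^3/16 - 17*m^2/64 + 411*m/64 - 15/8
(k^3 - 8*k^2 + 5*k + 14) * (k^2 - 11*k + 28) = k^5 - 19*k^4 + 121*k^3 - 265*k^2 - 14*k + 392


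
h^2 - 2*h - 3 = (h - 3)*(h + 1)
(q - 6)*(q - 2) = q^2 - 8*q + 12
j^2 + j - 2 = (j - 1)*(j + 2)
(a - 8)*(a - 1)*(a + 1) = a^3 - 8*a^2 - a + 8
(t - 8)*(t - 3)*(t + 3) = t^3 - 8*t^2 - 9*t + 72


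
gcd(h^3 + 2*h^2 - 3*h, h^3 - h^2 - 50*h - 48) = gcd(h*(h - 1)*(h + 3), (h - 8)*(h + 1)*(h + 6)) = 1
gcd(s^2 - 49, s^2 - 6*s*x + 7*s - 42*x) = s + 7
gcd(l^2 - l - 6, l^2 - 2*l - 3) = l - 3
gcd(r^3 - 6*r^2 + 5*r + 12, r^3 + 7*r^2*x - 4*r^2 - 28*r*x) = r - 4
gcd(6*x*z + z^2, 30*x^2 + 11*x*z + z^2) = 6*x + z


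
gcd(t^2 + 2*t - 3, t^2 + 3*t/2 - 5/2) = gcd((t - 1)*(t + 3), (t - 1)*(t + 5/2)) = t - 1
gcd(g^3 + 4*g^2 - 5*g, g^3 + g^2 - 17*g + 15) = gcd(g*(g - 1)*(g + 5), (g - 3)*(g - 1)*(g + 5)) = g^2 + 4*g - 5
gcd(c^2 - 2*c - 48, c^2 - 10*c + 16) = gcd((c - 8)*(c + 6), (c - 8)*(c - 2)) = c - 8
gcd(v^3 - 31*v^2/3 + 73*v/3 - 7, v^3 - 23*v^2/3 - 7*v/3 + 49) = v^2 - 10*v + 21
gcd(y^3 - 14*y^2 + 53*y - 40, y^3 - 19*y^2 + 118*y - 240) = y^2 - 13*y + 40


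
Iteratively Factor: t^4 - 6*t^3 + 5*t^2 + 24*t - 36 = (t - 3)*(t^3 - 3*t^2 - 4*t + 12) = (t - 3)*(t - 2)*(t^2 - t - 6) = (t - 3)^2*(t - 2)*(t + 2)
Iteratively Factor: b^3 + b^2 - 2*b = (b + 2)*(b^2 - b) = b*(b + 2)*(b - 1)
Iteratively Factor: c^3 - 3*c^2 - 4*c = (c - 4)*(c^2 + c) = (c - 4)*(c + 1)*(c)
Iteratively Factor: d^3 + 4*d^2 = (d + 4)*(d^2) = d*(d + 4)*(d)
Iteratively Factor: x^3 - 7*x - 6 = (x - 3)*(x^2 + 3*x + 2) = (x - 3)*(x + 1)*(x + 2)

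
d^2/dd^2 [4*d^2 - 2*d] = 8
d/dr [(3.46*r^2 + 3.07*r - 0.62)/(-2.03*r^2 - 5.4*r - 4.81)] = (-12.4519*r^2 - 35.8024*r - 18.1147)/(4.1209*r^4 + 21.924*r^3 + 48.6886*r^2 + 51.948*r + 23.1361)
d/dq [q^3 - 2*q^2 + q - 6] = 3*q^2 - 4*q + 1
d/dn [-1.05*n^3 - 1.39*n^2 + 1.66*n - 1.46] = -3.15*n^2 - 2.78*n + 1.66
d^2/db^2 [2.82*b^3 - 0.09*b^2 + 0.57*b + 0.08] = 16.92*b - 0.18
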